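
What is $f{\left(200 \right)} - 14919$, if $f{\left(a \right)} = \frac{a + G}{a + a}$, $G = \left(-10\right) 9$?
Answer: $- \frac{596749}{40} \approx -14919.0$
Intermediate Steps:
$G = -90$
$f{\left(a \right)} = \frac{-90 + a}{2 a}$ ($f{\left(a \right)} = \frac{a - 90}{a + a} = \frac{-90 + a}{2 a}$)
$f{\left(200 \right)} - 14919 = \frac{-90 + 200}{2 \cdot 200} - 14919 = \frac{1}{2} \cdot \frac{1}{200} \cdot 110 - 14919 = \frac{11}{40} - 14919 = - \frac{596749}{40}$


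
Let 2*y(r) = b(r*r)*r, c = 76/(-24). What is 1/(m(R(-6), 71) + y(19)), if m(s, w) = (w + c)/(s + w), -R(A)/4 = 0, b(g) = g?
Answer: 213/730687 ≈ 0.00029151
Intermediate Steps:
R(A) = 0 (R(A) = -4*0 = 0)
c = -19/6 (c = 76*(-1/24) = -19/6 ≈ -3.1667)
m(s, w) = (-19/6 + w)/(s + w) (m(s, w) = (w - 19/6)/(s + w) = (-19/6 + w)/(s + w))
y(r) = r³/2 (y(r) = ((r*r)*r)/2 = (r²*r)/2 = r³/2)
1/(m(R(-6), 71) + y(19)) = 1/((-19/6 + 71)/(0 + 71) + (½)*19³) = 1/((407/6)/71 + (½)*6859) = 1/((1/71)*(407/6) + 6859/2) = 1/(407/426 + 6859/2) = 1/(730687/213) = 213/730687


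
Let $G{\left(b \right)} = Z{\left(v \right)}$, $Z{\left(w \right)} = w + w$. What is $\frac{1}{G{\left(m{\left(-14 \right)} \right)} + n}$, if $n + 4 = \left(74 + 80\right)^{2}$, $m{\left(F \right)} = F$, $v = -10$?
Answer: $\frac{1}{23692} \approx 4.2208 \cdot 10^{-5}$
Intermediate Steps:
$Z{\left(w \right)} = 2 w$
$G{\left(b \right)} = -20$ ($G{\left(b \right)} = 2 \left(-10\right) = -20$)
$n = 23712$ ($n = -4 + \left(74 + 80\right)^{2} = -4 + 154^{2} = -4 + 23716 = 23712$)
$\frac{1}{G{\left(m{\left(-14 \right)} \right)} + n} = \frac{1}{-20 + 23712} = \frac{1}{23692}$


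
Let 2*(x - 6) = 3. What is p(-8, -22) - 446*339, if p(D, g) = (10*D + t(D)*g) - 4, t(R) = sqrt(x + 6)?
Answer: -151278 - 33*sqrt(6) ≈ -1.5136e+5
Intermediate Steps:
x = 15/2 (x = 6 + (1/2)*3 = 6 + 3/2 = 15/2 ≈ 7.5000)
t(R) = 3*sqrt(6)/2 (t(R) = sqrt(15/2 + 6) = sqrt(27/2) = 3*sqrt(6)/2)
p(D, g) = -4 + 10*D + 3*g*sqrt(6)/2 (p(D, g) = (10*D + (3*sqrt(6)/2)*g) - 4 = (10*D + 3*g*sqrt(6)/2) - 4 = -4 + 10*D + 3*g*sqrt(6)/2)
p(-8, -22) - 446*339 = (-4 + 10*(-8) + (3/2)*(-22)*sqrt(6)) - 446*339 = (-4 - 80 - 33*sqrt(6)) - 151194 = (-84 - 33*sqrt(6)) - 151194 = -151278 - 33*sqrt(6)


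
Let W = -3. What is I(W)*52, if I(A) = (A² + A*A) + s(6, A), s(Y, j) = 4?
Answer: 1144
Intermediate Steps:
I(A) = 4 + 2*A² (I(A) = (A² + A*A) + 4 = (A² + A²) + 4 = 2*A² + 4 = 4 + 2*A²)
I(W)*52 = (4 + 2*(-3)²)*52 = (4 + 2*9)*52 = (4 + 18)*52 = 22*52 = 1144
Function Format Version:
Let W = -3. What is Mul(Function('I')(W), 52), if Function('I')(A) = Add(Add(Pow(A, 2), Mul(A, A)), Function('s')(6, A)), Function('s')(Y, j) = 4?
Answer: 1144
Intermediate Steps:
Function('I')(A) = Add(4, Mul(2, Pow(A, 2))) (Function('I')(A) = Add(Add(Pow(A, 2), Mul(A, A)), 4) = Add(Add(Pow(A, 2), Pow(A, 2)), 4) = Add(Mul(2, Pow(A, 2)), 4) = Add(4, Mul(2, Pow(A, 2))))
Mul(Function('I')(W), 52) = Mul(Add(4, Mul(2, Pow(-3, 2))), 52) = Mul(Add(4, Mul(2, 9)), 52) = Mul(Add(4, 18), 52) = Mul(22, 52) = 1144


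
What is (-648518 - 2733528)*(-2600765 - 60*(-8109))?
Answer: 7150406204350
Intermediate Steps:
(-648518 - 2733528)*(-2600765 - 60*(-8109)) = -3382046*(-2600765 + 486540) = -3382046*(-2114225) = 7150406204350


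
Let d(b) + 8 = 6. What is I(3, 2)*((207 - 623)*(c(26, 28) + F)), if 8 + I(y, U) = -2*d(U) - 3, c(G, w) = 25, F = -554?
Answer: -1540448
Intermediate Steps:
d(b) = -2 (d(b) = -8 + 6 = -2)
I(y, U) = -7 (I(y, U) = -8 + (-2*(-2) - 3) = -8 + (4 - 3) = -8 + 1 = -7)
I(3, 2)*((207 - 623)*(c(26, 28) + F)) = -7*(207 - 623)*(25 - 554) = -(-2912)*(-529) = -7*220064 = -1540448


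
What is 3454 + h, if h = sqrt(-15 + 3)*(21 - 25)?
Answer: 3454 - 8*I*sqrt(3) ≈ 3454.0 - 13.856*I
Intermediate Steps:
h = -8*I*sqrt(3) (h = sqrt(-12)*(-4) = (2*I*sqrt(3))*(-4) = -8*I*sqrt(3) ≈ -13.856*I)
3454 + h = 3454 - 8*I*sqrt(3)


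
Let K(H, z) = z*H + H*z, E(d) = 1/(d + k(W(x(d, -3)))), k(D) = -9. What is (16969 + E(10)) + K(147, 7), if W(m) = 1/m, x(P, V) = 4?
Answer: 19028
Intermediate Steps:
E(d) = 1/(-9 + d) (E(d) = 1/(d - 9) = 1/(-9 + d))
K(H, z) = 2*H*z (K(H, z) = H*z + H*z = 2*H*z)
(16969 + E(10)) + K(147, 7) = (16969 + 1/(-9 + 10)) + 2*147*7 = (16969 + 1/1) + 2058 = (16969 + 1) + 2058 = 16970 + 2058 = 19028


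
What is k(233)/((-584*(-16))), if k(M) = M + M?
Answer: 233/4672 ≈ 0.049872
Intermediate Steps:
k(M) = 2*M
k(233)/((-584*(-16))) = (2*233)/((-584*(-16))) = 466/9344 = 466*(1/9344) = 233/4672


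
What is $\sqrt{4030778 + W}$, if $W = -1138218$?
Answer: $4 \sqrt{180785} \approx 1700.8$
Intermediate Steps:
$\sqrt{4030778 + W} = \sqrt{4030778 - 1138218} = \sqrt{2892560} = 4 \sqrt{180785}$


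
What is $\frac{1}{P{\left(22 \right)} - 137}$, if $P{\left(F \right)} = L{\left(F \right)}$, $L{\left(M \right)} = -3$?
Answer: $- \frac{1}{140} \approx -0.0071429$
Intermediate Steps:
$P{\left(F \right)} = -3$
$\frac{1}{P{\left(22 \right)} - 137} = \frac{1}{-3 - 137} = \frac{1}{-140} = - \frac{1}{140}$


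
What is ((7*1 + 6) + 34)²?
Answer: 2209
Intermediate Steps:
((7*1 + 6) + 34)² = ((7 + 6) + 34)² = (13 + 34)² = 47² = 2209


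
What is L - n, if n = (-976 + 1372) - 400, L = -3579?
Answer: -3575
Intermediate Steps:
n = -4 (n = 396 - 400 = -4)
L - n = -3579 - 1*(-4) = -3579 + 4 = -3575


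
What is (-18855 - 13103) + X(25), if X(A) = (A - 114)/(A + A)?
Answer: -1597989/50 ≈ -31960.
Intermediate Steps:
X(A) = (-114 + A)/(2*A) (X(A) = (-114 + A)/((2*A)) = (-114 + A)*(1/(2*A)) = (-114 + A)/(2*A))
(-18855 - 13103) + X(25) = (-18855 - 13103) + (1/2)*(-114 + 25)/25 = -31958 + (1/2)*(1/25)*(-89) = -31958 - 89/50 = -1597989/50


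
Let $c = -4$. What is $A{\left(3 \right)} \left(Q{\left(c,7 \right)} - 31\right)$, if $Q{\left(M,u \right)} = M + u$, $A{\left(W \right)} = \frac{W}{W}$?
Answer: $-28$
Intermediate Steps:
$A{\left(W \right)} = 1$
$A{\left(3 \right)} \left(Q{\left(c,7 \right)} - 31\right) = 1 \left(\left(-4 + 7\right) - 31\right) = 1 \left(3 - 31\right) = 1 \left(-28\right) = -28$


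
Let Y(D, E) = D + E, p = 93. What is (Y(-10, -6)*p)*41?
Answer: -61008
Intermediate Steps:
(Y(-10, -6)*p)*41 = ((-10 - 6)*93)*41 = -16*93*41 = -1488*41 = -61008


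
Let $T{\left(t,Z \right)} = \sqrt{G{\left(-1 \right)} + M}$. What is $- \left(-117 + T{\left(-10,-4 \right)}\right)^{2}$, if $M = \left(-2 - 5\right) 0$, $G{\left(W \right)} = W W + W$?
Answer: $-13689$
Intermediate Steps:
$G{\left(W \right)} = W + W^{2}$ ($G{\left(W \right)} = W^{2} + W = W + W^{2}$)
$M = 0$ ($M = \left(-7\right) 0 = 0$)
$T{\left(t,Z \right)} = 0$ ($T{\left(t,Z \right)} = \sqrt{- (1 - 1) + 0} = \sqrt{\left(-1\right) 0 + 0} = \sqrt{0 + 0} = \sqrt{0} = 0$)
$- \left(-117 + T{\left(-10,-4 \right)}\right)^{2} = - \left(-117 + 0\right)^{2} = - \left(-117\right)^{2} = \left(-1\right) 13689 = -13689$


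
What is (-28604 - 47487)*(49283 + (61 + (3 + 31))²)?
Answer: -4436714028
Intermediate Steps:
(-28604 - 47487)*(49283 + (61 + (3 + 31))²) = -76091*(49283 + (61 + 34)²) = -76091*(49283 + 95²) = -76091*(49283 + 9025) = -76091*58308 = -4436714028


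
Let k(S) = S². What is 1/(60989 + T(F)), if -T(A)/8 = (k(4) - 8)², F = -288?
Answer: 1/60477 ≈ 1.6535e-5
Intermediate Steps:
T(A) = -512 (T(A) = -8*(4² - 8)² = -8*(16 - 8)² = -8*8² = -8*64 = -512)
1/(60989 + T(F)) = 1/(60989 - 512) = 1/60477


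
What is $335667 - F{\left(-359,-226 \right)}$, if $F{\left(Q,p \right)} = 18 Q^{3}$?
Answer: $833164689$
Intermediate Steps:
$335667 - F{\left(-359,-226 \right)} = 335667 - 18 \left(-359\right)^{3} = 335667 - 18 \left(-46268279\right) = 335667 - -832829022 = 335667 + 832829022 = 833164689$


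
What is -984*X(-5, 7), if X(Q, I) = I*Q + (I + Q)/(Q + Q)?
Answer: 173184/5 ≈ 34637.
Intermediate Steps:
X(Q, I) = I*Q + (I + Q)/(2*Q) (X(Q, I) = I*Q + (I + Q)/((2*Q)) = I*Q + (I + Q)*(1/(2*Q)) = I*Q + (I + Q)/(2*Q))
-984*X(-5, 7) = -984*(1/2 + 7*(-5) + (1/2)*7/(-5)) = -984*(1/2 - 35 + (1/2)*7*(-1/5)) = -984*(1/2 - 35 - 7/10) = -984*(-176/5) = 173184/5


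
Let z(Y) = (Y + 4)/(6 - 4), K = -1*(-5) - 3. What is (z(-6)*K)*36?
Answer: -72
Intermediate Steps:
K = 2 (K = 5 - 3 = 2)
z(Y) = 2 + Y/2 (z(Y) = (4 + Y)/2 = (4 + Y)*(½) = 2 + Y/2)
(z(-6)*K)*36 = ((2 + (½)*(-6))*2)*36 = ((2 - 3)*2)*36 = -1*2*36 = -2*36 = -72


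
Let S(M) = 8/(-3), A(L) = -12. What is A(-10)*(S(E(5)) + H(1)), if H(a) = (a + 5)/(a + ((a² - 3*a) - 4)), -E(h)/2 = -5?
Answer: 232/5 ≈ 46.400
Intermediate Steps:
E(h) = 10 (E(h) = -2*(-5) = 10)
S(M) = -8/3 (S(M) = 8*(-⅓) = -8/3)
H(a) = (5 + a)/(-4 + a² - 2*a) (H(a) = (5 + a)/(a + (-4 + a² - 3*a)) = (5 + a)/(-4 + a² - 2*a))
A(-10)*(S(E(5)) + H(1)) = -12*(-8/3 + (5 + 1)/(-4 + 1² - 2*1)) = -12*(-8/3 + 6/(-4 + 1 - 2)) = -12*(-8/3 + 6/(-5)) = -12*(-8/3 - ⅕*6) = -12*(-8/3 - 6/5) = -12*(-58/15) = 232/5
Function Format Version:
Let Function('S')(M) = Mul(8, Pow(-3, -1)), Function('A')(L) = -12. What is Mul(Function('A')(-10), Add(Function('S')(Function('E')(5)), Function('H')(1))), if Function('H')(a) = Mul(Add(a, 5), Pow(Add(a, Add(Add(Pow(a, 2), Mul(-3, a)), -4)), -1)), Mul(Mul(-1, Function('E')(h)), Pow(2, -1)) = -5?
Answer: Rational(232, 5) ≈ 46.400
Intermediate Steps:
Function('E')(h) = 10 (Function('E')(h) = Mul(-2, -5) = 10)
Function('S')(M) = Rational(-8, 3) (Function('S')(M) = Mul(8, Rational(-1, 3)) = Rational(-8, 3))
Function('H')(a) = Mul(Pow(Add(-4, Pow(a, 2), Mul(-2, a)), -1), Add(5, a)) (Function('H')(a) = Mul(Add(5, a), Pow(Add(a, Add(-4, Pow(a, 2), Mul(-3, a))), -1)) = Mul(Add(5, a), Pow(Add(-4, Pow(a, 2), Mul(-2, a)), -1)) = Mul(Pow(Add(-4, Pow(a, 2), Mul(-2, a)), -1), Add(5, a)))
Mul(Function('A')(-10), Add(Function('S')(Function('E')(5)), Function('H')(1))) = Mul(-12, Add(Rational(-8, 3), Mul(Pow(Add(-4, Pow(1, 2), Mul(-2, 1)), -1), Add(5, 1)))) = Mul(-12, Add(Rational(-8, 3), Mul(Pow(Add(-4, 1, -2), -1), 6))) = Mul(-12, Add(Rational(-8, 3), Mul(Pow(-5, -1), 6))) = Mul(-12, Add(Rational(-8, 3), Mul(Rational(-1, 5), 6))) = Mul(-12, Add(Rational(-8, 3), Rational(-6, 5))) = Mul(-12, Rational(-58, 15)) = Rational(232, 5)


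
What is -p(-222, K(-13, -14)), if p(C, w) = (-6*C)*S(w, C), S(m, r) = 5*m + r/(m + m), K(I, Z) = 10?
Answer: -259074/5 ≈ -51815.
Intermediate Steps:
S(m, r) = 5*m + r/(2*m) (S(m, r) = 5*m + r/((2*m)) = 5*m + (1/(2*m))*r = 5*m + r/(2*m))
p(C, w) = -6*C*(5*w + C/(2*w)) (p(C, w) = (-6*C)*(5*w + C/(2*w)) = -6*C*(5*w + C/(2*w)))
-p(-222, K(-13, -14)) = -(-3)*(-222)*(-222 + 10*10²)/10 = -(-3)*(-222)*(-222 + 10*100)/10 = -(-3)*(-222)*(-222 + 1000)/10 = -(-3)*(-222)*778/10 = -1*259074/5 = -259074/5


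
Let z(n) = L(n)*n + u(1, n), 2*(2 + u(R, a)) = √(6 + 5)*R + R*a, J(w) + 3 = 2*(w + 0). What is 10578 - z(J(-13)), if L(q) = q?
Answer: 19507/2 - √11/2 ≈ 9751.8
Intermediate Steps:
J(w) = -3 + 2*w (J(w) = -3 + 2*(w + 0) = -3 + 2*w)
u(R, a) = -2 + R*a/2 + R*√11/2 (u(R, a) = -2 + (√(6 + 5)*R + R*a)/2 = -2 + (√11*R + R*a)/2 = -2 + (R*√11 + R*a)/2 = -2 + (R*a + R*√11)/2 = -2 + (R*a/2 + R*√11/2) = -2 + R*a/2 + R*√11/2)
z(n) = -2 + n² + n/2 + √11/2 (z(n) = n*n + (-2 + (½)*1*n + (½)*1*√11) = n² + (-2 + n/2 + √11/2) = -2 + n² + n/2 + √11/2)
10578 - z(J(-13)) = 10578 - (-2 + (-3 + 2*(-13))² + (-3 + 2*(-13))/2 + √11/2) = 10578 - (-2 + (-3 - 26)² + (-3 - 26)/2 + √11/2) = 10578 - (-2 + (-29)² + (½)*(-29) + √11/2) = 10578 - (-2 + 841 - 29/2 + √11/2) = 10578 - (1649/2 + √11/2) = 10578 + (-1649/2 - √11/2) = 19507/2 - √11/2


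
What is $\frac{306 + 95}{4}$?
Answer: $\frac{401}{4} \approx 100.25$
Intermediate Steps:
$\frac{306 + 95}{4} = 401 \cdot \frac{1}{4} = \frac{401}{4}$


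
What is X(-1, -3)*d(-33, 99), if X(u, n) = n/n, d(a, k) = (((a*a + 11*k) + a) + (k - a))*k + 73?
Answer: 225496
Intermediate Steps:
d(a, k) = 73 + k*(a**2 + 12*k) (d(a, k) = (((a**2 + 11*k) + a) + (k - a))*k + 73 = ((a + a**2 + 11*k) + (k - a))*k + 73 = (a**2 + 12*k)*k + 73 = k*(a**2 + 12*k) + 73 = 73 + k*(a**2 + 12*k))
X(u, n) = 1
X(-1, -3)*d(-33, 99) = 1*(73 + 12*99**2 + 99*(-33)**2) = 1*(73 + 12*9801 + 99*1089) = 1*(73 + 117612 + 107811) = 1*225496 = 225496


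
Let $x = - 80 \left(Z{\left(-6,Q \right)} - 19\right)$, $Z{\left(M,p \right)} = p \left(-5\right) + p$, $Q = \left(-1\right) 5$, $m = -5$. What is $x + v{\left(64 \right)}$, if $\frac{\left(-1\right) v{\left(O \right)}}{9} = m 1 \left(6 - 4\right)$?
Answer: $10$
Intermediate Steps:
$Q = -5$
$Z{\left(M,p \right)} = - 4 p$ ($Z{\left(M,p \right)} = - 5 p + p = - 4 p$)
$v{\left(O \right)} = 90$ ($v{\left(O \right)} = - 9 \left(-5\right) 1 \left(6 - 4\right) = - 9 \left(- 5 \left(6 - 4\right)\right) = - 9 \left(\left(-5\right) 2\right) = \left(-9\right) \left(-10\right) = 90$)
$x = -80$ ($x = - 80 \left(\left(-4\right) \left(-5\right) - 19\right) = - 80 \left(20 - 19\right) = \left(-80\right) 1 = -80$)
$x + v{\left(64 \right)} = -80 + 90 = 10$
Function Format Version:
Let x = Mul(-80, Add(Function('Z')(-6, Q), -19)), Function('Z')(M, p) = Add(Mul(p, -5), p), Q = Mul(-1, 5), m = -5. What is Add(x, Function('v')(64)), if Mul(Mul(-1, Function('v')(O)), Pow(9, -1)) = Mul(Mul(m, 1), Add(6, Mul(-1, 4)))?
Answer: 10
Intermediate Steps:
Q = -5
Function('Z')(M, p) = Mul(-4, p) (Function('Z')(M, p) = Add(Mul(-5, p), p) = Mul(-4, p))
Function('v')(O) = 90 (Function('v')(O) = Mul(-9, Mul(Mul(-5, 1), Add(6, Mul(-1, 4)))) = Mul(-9, Mul(-5, Add(6, -4))) = Mul(-9, Mul(-5, 2)) = Mul(-9, -10) = 90)
x = -80 (x = Mul(-80, Add(Mul(-4, -5), -19)) = Mul(-80, Add(20, -19)) = Mul(-80, 1) = -80)
Add(x, Function('v')(64)) = Add(-80, 90) = 10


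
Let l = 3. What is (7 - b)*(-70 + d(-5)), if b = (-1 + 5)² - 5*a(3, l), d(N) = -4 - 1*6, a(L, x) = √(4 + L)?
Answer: 720 - 400*√7 ≈ -338.30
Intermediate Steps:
d(N) = -10 (d(N) = -4 - 6 = -10)
b = 16 - 5*√7 (b = (-1 + 5)² - 5*√(4 + 3) = 4² - 5*√7 = 16 - 5*√7 ≈ 2.7712)
(7 - b)*(-70 + d(-5)) = (7 - (16 - 5*√7))*(-70 - 10) = (7 + (-16 + 5*√7))*(-80) = (-9 + 5*√7)*(-80) = 720 - 400*√7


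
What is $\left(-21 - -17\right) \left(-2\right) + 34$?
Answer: $42$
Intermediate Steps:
$\left(-21 - -17\right) \left(-2\right) + 34 = \left(-21 + 17\right) \left(-2\right) + 34 = \left(-4\right) \left(-2\right) + 34 = 8 + 34 = 42$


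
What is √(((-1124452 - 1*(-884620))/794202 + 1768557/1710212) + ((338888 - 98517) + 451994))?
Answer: √181025120107874354584013185/16169687986 ≈ 832.08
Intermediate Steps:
√(((-1124452 - 1*(-884620))/794202 + 1768557/1710212) + ((338888 - 98517) + 451994)) = √(((-1124452 + 884620)*(1/794202) + 1768557*(1/1710212)) + (240371 + 451994)) = √((-239832*1/794202 + 252651/244316) + 692365) = √((-39972/132367 + 252651/244316) + 692365) = √(23676855765/32339375972 + 692365) = √(22390675721709545/32339375972) = √181025120107874354584013185/16169687986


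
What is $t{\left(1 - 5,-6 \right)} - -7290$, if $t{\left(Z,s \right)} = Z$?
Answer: $7286$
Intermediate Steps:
$t{\left(1 - 5,-6 \right)} - -7290 = \left(1 - 5\right) - -7290 = \left(1 - 5\right) + 7290 = -4 + 7290 = 7286$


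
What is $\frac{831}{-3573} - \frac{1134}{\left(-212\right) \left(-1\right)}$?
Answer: $- \frac{704659}{126246} \approx -5.5816$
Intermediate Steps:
$\frac{831}{-3573} - \frac{1134}{\left(-212\right) \left(-1\right)} = 831 \left(- \frac{1}{3573}\right) - \frac{1134}{212} = - \frac{277}{1191} - \frac{567}{106} = - \frac{704659}{126246}$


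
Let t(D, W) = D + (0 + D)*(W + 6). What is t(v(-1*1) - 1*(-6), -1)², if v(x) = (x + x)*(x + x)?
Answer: 3600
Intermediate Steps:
v(x) = 4*x² (v(x) = (2*x)*(2*x) = 4*x²)
t(D, W) = D + D*(6 + W)
t(v(-1*1) - 1*(-6), -1)² = ((4*(-1*1)² - 1*(-6))*(7 - 1))² = ((4*(-1)² + 6)*6)² = ((4*1 + 6)*6)² = ((4 + 6)*6)² = (10*6)² = 60² = 3600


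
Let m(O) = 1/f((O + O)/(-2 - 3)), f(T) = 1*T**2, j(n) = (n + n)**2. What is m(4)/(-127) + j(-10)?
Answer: 3251175/8128 ≈ 400.00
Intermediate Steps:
j(n) = 4*n**2 (j(n) = (2*n)**2 = 4*n**2)
f(T) = T**2
m(O) = 25/(4*O**2) (m(O) = 1/(((O + O)/(-2 - 3))**2) = 1/(((2*O)/(-5))**2) = 1/(((2*O)*(-1/5))**2) = 1/((-2*O/5)**2) = 1/(4*O**2/25) = 25/(4*O**2))
m(4)/(-127) + j(-10) = ((25/4)/4**2)/(-127) + 4*(-10)**2 = ((25/4)*(1/16))*(-1/127) + 4*100 = (25/64)*(-1/127) + 400 = -25/8128 + 400 = 3251175/8128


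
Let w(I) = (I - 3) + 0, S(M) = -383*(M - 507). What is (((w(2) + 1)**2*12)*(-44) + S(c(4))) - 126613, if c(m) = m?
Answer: 66036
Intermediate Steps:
S(M) = 194181 - 383*M (S(M) = -383*(-507 + M) = 194181 - 383*M)
w(I) = -3 + I (w(I) = (-3 + I) + 0 = -3 + I)
(((w(2) + 1)**2*12)*(-44) + S(c(4))) - 126613 = ((((-3 + 2) + 1)**2*12)*(-44) + (194181 - 383*4)) - 126613 = (((-1 + 1)**2*12)*(-44) + (194181 - 1532)) - 126613 = ((0**2*12)*(-44) + 192649) - 126613 = ((0*12)*(-44) + 192649) - 126613 = (0*(-44) + 192649) - 126613 = (0 + 192649) - 126613 = 192649 - 126613 = 66036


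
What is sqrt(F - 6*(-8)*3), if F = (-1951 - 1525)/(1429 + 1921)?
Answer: sqrt(16043954)/335 ≈ 11.957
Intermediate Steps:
F = -1738/1675 (F = -3476/3350 = -3476*1/3350 = -1738/1675 ≈ -1.0376)
sqrt(F - 6*(-8)*3) = sqrt(-1738/1675 - 6*(-8)*3) = sqrt(-1738/1675 + 48*3) = sqrt(-1738/1675 + 144) = sqrt(239462/1675) = sqrt(16043954)/335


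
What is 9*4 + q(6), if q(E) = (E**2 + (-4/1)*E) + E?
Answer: 54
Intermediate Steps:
q(E) = E**2 - 3*E (q(E) = (E**2 + (-4*1)*E) + E = (E**2 - 4*E) + E = E**2 - 3*E)
9*4 + q(6) = 9*4 + 6*(-3 + 6) = 36 + 6*3 = 36 + 18 = 54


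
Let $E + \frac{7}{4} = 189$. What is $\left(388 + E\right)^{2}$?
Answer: $\frac{5294601}{16} \approx 3.3091 \cdot 10^{5}$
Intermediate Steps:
$E = \frac{749}{4}$ ($E = - \frac{7}{4} + 189 = \frac{749}{4} \approx 187.25$)
$\left(388 + E\right)^{2} = \left(388 + \frac{749}{4}\right)^{2} = \left(\frac{2301}{4}\right)^{2} = \frac{5294601}{16}$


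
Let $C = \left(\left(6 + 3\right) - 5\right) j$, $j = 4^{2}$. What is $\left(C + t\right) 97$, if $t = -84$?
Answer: $-1940$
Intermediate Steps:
$j = 16$
$C = 64$ ($C = \left(\left(6 + 3\right) - 5\right) 16 = \left(9 - 5\right) 16 = 4 \cdot 16 = 64$)
$\left(C + t\right) 97 = \left(64 - 84\right) 97 = \left(-20\right) 97 = -1940$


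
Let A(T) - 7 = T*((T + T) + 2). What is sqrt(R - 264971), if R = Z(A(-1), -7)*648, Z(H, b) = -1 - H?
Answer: I*sqrt(270155) ≈ 519.76*I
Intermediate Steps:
A(T) = 7 + T*(2 + 2*T) (A(T) = 7 + T*((T + T) + 2) = 7 + T*(2*T + 2) = 7 + T*(2 + 2*T))
R = -5184 (R = (-1 - (7 + 2*(-1) + 2*(-1)**2))*648 = (-1 - (7 - 2 + 2*1))*648 = (-1 - (7 - 2 + 2))*648 = (-1 - 1*7)*648 = (-1 - 7)*648 = -8*648 = -5184)
sqrt(R - 264971) = sqrt(-5184 - 264971) = sqrt(-270155) = I*sqrt(270155)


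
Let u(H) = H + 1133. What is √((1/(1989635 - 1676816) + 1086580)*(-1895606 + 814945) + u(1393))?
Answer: I*√679908900839054783037/24063 ≈ 1.0836e+6*I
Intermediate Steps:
u(H) = 1133 + H
√((1/(1989635 - 1676816) + 1086580)*(-1895606 + 814945) + u(1393)) = √((1/(1989635 - 1676816) + 1086580)*(-1895606 + 814945) + (1133 + 1393)) = √((1/312819 + 1086580)*(-1080661) + 2526) = √((339902869021/312819)*(-1080661) + 2526) = √(-367319774339102881/312819 + 2526) = √(-367319773548922087/312819) = I*√679908900839054783037/24063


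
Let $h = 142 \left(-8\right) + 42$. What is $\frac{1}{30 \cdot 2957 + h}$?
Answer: $\frac{1}{87616} \approx 1.1413 \cdot 10^{-5}$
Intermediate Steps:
$h = -1094$ ($h = -1136 + 42 = -1094$)
$\frac{1}{30 \cdot 2957 + h} = \frac{1}{30 \cdot 2957 - 1094} = \frac{1}{88710 - 1094} = \frac{1}{87616}$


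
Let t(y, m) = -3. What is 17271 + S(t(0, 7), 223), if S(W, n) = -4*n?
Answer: 16379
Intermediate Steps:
17271 + S(t(0, 7), 223) = 17271 - 4*223 = 17271 - 892 = 16379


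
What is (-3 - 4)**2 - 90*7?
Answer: -581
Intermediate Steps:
(-3 - 4)**2 - 90*7 = (-7)**2 - 630 = 49 - 630 = -581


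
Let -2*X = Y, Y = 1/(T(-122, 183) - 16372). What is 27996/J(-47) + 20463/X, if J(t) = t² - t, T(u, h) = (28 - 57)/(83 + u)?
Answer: 1637504567713/2444 ≈ 6.7001e+8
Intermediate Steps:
T(u, h) = -29/(83 + u)
Y = -39/638479 (Y = 1/(-29/(83 - 122) - 16372) = 1/(-29/(-39) - 16372) = 1/(-29*(-1/39) - 16372) = 1/(29/39 - 16372) = 1/(-638479/39) = -39/638479 ≈ -6.1083e-5)
X = 39/1276958 (X = -½*(-39/638479) = 39/1276958 ≈ 3.0541e-5)
27996/J(-47) + 20463/X = 27996/((-47*(-1 - 47))) + 20463/(39/1276958) = 27996/((-47*(-48))) + 20463*(1276958/39) = 27996/2256 + 8710130518/13 = 27996*(1/2256) + 8710130518/13 = 2333/188 + 8710130518/13 = 1637504567713/2444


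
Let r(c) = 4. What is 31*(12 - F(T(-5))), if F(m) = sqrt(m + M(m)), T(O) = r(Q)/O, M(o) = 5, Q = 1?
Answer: 372 - 31*sqrt(105)/5 ≈ 308.47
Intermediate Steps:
T(O) = 4/O
F(m) = sqrt(5 + m) (F(m) = sqrt(m + 5) = sqrt(5 + m))
31*(12 - F(T(-5))) = 31*(12 - sqrt(5 + 4/(-5))) = 31*(12 - sqrt(5 + 4*(-1/5))) = 31*(12 - sqrt(5 - 4/5)) = 31*(12 - sqrt(21/5)) = 31*(12 - sqrt(105)/5) = 372 - 31*sqrt(105)/5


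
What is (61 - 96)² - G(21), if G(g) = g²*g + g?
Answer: -8057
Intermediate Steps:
G(g) = g + g³ (G(g) = g³ + g = g + g³)
(61 - 96)² - G(21) = (61 - 96)² - (21 + 21³) = (-35)² - (21 + 9261) = 1225 - 1*9282 = 1225 - 9282 = -8057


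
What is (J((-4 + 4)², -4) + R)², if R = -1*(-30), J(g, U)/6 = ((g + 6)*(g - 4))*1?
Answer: 12996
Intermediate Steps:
J(g, U) = 6*(-4 + g)*(6 + g) (J(g, U) = 6*(((g + 6)*(g - 4))*1) = 6*(((6 + g)*(-4 + g))*1) = 6*(((-4 + g)*(6 + g))*1) = 6*((-4 + g)*(6 + g)) = 6*(-4 + g)*(6 + g))
R = 30
(J((-4 + 4)², -4) + R)² = ((-144 + 6*((-4 + 4)²)² + 12*(-4 + 4)²) + 30)² = ((-144 + 6*(0²)² + 12*0²) + 30)² = ((-144 + 6*0² + 12*0) + 30)² = ((-144 + 6*0 + 0) + 30)² = ((-144 + 0 + 0) + 30)² = (-144 + 30)² = (-114)² = 12996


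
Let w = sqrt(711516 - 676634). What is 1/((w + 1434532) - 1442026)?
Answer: -3747/28062577 - sqrt(34882)/56125154 ≈ -0.00013685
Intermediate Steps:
w = sqrt(34882) ≈ 186.77
1/((w + 1434532) - 1442026) = 1/((sqrt(34882) + 1434532) - 1442026) = 1/((1434532 + sqrt(34882)) - 1442026) = 1/(-7494 + sqrt(34882))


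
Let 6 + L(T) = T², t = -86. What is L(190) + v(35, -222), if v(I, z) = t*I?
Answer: 33084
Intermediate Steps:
v(I, z) = -86*I
L(T) = -6 + T²
L(190) + v(35, -222) = (-6 + 190²) - 86*35 = (-6 + 36100) - 3010 = 36094 - 3010 = 33084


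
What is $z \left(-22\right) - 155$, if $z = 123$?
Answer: $-2861$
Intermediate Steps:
$z \left(-22\right) - 155 = 123 \left(-22\right) - 155 = -2706 - 155 = -2861$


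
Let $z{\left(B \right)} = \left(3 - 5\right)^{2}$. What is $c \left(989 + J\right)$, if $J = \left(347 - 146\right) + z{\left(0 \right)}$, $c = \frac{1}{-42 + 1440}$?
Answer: $\frac{199}{233} \approx 0.85408$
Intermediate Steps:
$c = \frac{1}{1398} \approx 0.00071531$
$z{\left(B \right)} = 4$ ($z{\left(B \right)} = \left(-2\right)^{2} = 4$)
$J = 205$ ($J = \left(347 - 146\right) + 4 = 201 + 4 = 205$)
$c \left(989 + J\right) = \frac{989 + 205}{1398} = \frac{1}{1398} \cdot 1194 = \frac{199}{233}$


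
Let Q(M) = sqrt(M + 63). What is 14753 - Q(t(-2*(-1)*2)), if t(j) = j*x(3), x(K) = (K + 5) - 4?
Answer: 14753 - sqrt(79) ≈ 14744.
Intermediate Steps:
x(K) = 1 + K (x(K) = (5 + K) - 4 = 1 + K)
t(j) = 4*j (t(j) = j*(1 + 3) = j*4 = 4*j)
Q(M) = sqrt(63 + M)
14753 - Q(t(-2*(-1)*2)) = 14753 - sqrt(63 + 4*(-2*(-1)*2)) = 14753 - sqrt(63 + 4*(2*2)) = 14753 - sqrt(63 + 4*4) = 14753 - sqrt(63 + 16) = 14753 - sqrt(79)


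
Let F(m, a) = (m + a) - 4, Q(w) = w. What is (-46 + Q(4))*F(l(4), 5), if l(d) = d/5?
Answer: -378/5 ≈ -75.600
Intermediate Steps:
l(d) = d/5 (l(d) = d*(⅕) = d/5)
F(m, a) = -4 + a + m (F(m, a) = (a + m) - 4 = -4 + a + m)
(-46 + Q(4))*F(l(4), 5) = (-46 + 4)*(-4 + 5 + (⅕)*4) = -42*(-4 + 5 + ⅘) = -42*9/5 = -378/5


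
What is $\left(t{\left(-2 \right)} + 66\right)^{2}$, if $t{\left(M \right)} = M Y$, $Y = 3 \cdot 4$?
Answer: $1764$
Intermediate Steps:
$Y = 12$
$t{\left(M \right)} = 12 M$ ($t{\left(M \right)} = M 12 = 12 M$)
$\left(t{\left(-2 \right)} + 66\right)^{2} = \left(12 \left(-2\right) + 66\right)^{2} = \left(-24 + 66\right)^{2} = 42^{2} = 1764$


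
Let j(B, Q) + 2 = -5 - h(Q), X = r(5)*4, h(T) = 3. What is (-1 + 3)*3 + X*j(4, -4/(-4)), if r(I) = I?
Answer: -194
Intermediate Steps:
X = 20 (X = 5*4 = 20)
j(B, Q) = -10 (j(B, Q) = -2 + (-5 - 1*3) = -2 + (-5 - 3) = -2 - 8 = -10)
(-1 + 3)*3 + X*j(4, -4/(-4)) = (-1 + 3)*3 + 20*(-10) = 2*3 - 200 = 6 - 200 = -194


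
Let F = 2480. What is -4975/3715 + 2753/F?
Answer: -422121/1842640 ≈ -0.22908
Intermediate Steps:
-4975/3715 + 2753/F = -4975/3715 + 2753/2480 = -4975*1/3715 + 2753*(1/2480) = -995/743 + 2753/2480 = -422121/1842640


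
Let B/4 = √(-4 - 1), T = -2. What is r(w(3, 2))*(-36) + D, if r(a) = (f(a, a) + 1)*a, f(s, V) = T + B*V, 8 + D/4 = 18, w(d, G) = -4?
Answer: -104 - 2304*I*√5 ≈ -104.0 - 5151.9*I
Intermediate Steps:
B = 4*I*√5 (B = 4*√(-4 - 1) = 4*√(-5) = 4*(I*√5) = 4*I*√5 ≈ 8.9443*I)
D = 40 (D = -32 + 4*18 = -32 + 72 = 40)
f(s, V) = -2 + 4*I*V*√5 (f(s, V) = -2 + (4*I*√5)*V = -2 + 4*I*V*√5)
r(a) = a*(-1 + 4*I*a*√5) (r(a) = ((-2 + 4*I*a*√5) + 1)*a = (-1 + 4*I*a*√5)*a = a*(-1 + 4*I*a*√5))
r(w(3, 2))*(-36) + D = -4*(-1 + 4*I*(-4)*√5)*(-36) + 40 = -4*(-1 - 16*I*√5)*(-36) + 40 = (4 + 64*I*√5)*(-36) + 40 = (-144 - 2304*I*√5) + 40 = -104 - 2304*I*√5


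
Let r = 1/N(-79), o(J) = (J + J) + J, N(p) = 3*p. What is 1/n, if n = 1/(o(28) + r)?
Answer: 19907/237 ≈ 83.996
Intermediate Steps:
o(J) = 3*J (o(J) = 2*J + J = 3*J)
r = -1/237 (r = 1/(3*(-79)) = 1/(-237) = -1/237 ≈ -0.0042194)
n = 237/19907 (n = 1/(3*28 - 1/237) = 1/(84 - 1/237) = 1/(19907/237) = 237/19907 ≈ 0.011905)
1/n = 1/(237/19907) = 19907/237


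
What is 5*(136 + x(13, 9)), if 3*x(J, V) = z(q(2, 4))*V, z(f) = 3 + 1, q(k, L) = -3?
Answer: 740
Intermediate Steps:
z(f) = 4
x(J, V) = 4*V/3 (x(J, V) = (4*V)/3 = 4*V/3)
5*(136 + x(13, 9)) = 5*(136 + (4/3)*9) = 5*(136 + 12) = 5*148 = 740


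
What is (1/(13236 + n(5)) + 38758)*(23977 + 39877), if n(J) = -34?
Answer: 2333786696637/943 ≈ 2.4749e+9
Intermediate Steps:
(1/(13236 + n(5)) + 38758)*(23977 + 39877) = (1/(13236 - 34) + 38758)*(23977 + 39877) = (1/13202 + 38758)*63854 = (511683117/13202)*63854 = 2333786696637/943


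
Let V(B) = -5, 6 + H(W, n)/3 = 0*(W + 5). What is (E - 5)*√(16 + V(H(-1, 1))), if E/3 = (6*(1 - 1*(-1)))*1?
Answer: 31*√11 ≈ 102.82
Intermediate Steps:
H(W, n) = -18 (H(W, n) = -18 + 3*(0*(W + 5)) = -18 + 3*(0*(5 + W)) = -18 + 3*0 = -18 + 0 = -18)
E = 36 (E = 3*((6*(1 - 1*(-1)))*1) = 3*((6*(1 + 1))*1) = 3*((6*2)*1) = 3*(12*1) = 3*12 = 36)
(E - 5)*√(16 + V(H(-1, 1))) = (36 - 5)*√(16 - 5) = 31*√11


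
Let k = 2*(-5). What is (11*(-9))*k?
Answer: 990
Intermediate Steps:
k = -10
(11*(-9))*k = (11*(-9))*(-10) = -99*(-10) = 990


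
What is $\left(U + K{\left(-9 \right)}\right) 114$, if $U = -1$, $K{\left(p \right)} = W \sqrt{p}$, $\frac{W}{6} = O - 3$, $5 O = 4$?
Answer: $-114 - \frac{22572 i}{5} \approx -114.0 - 4514.4 i$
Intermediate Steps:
$O = \frac{4}{5}$ ($O = \frac{1}{5} \cdot 4 = \frac{4}{5} \approx 0.8$)
$W = - \frac{66}{5}$ ($W = 6 \left(\frac{4}{5} - 3\right) = 6 \left(- \frac{11}{5}\right) = - \frac{66}{5} \approx -13.2$)
$K{\left(p \right)} = - \frac{66 \sqrt{p}}{5}$
$\left(U + K{\left(-9 \right)}\right) 114 = \left(-1 - \frac{66 \sqrt{-9}}{5}\right) 114 = \left(-1 - \frac{66 \cdot 3 i}{5}\right) 114 = \left(-1 - \frac{198 i}{5}\right) 114 = -114 - \frac{22572 i}{5}$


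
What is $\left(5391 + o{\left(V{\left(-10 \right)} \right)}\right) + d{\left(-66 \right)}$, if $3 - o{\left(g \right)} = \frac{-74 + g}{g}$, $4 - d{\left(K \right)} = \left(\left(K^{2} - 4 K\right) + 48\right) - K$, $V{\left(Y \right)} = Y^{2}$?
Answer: $\frac{33187}{50} \approx 663.74$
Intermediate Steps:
$d{\left(K \right)} = -44 - K^{2} + 5 K$ ($d{\left(K \right)} = 4 - \left(\left(\left(K^{2} - 4 K\right) + 48\right) - K\right) = 4 - \left(\left(48 + K^{2} - 4 K\right) - K\right) = 4 - \left(48 + K^{2} - 5 K\right) = -44 - K^{2} + 5 K$)
$o{\left(g \right)} = 3 - \frac{-74 + g}{g}$
$\left(5391 + o{\left(V{\left(-10 \right)} \right)}\right) + d{\left(-66 \right)} = \left(5391 + \left(2 + \frac{74}{\left(-10\right)^{2}}\right)\right) - 4730 = \left(5391 + \left(2 + \frac{74}{100}\right)\right) - 4730 = \left(5391 + \left(2 + 74 \cdot \frac{1}{100}\right)\right) - 4730 = \left(5391 + \left(2 + \frac{37}{50}\right)\right) - 4730 = \left(5391 + \frac{137}{50}\right) - 4730 = \frac{269687}{50} - 4730 = \frac{33187}{50}$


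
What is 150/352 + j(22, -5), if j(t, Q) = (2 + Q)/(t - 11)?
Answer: 27/176 ≈ 0.15341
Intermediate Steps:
j(t, Q) = (2 + Q)/(-11 + t)
150/352 + j(22, -5) = 150/352 + (2 - 5)/(-11 + 22) = 150*(1/352) - 3/11 = 75/176 + (1/11)*(-3) = 75/176 - 3/11 = 27/176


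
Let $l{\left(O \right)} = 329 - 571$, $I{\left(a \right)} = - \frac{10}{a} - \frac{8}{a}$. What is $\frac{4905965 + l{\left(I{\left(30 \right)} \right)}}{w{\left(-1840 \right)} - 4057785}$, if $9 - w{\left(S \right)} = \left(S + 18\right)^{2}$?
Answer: $- \frac{4905723}{7377460} \approx -0.66496$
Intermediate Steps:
$I{\left(a \right)} = - \frac{18}{a}$
$w{\left(S \right)} = 9 - \left(18 + S\right)^{2}$ ($w{\left(S \right)} = 9 - \left(S + 18\right)^{2} = 9 - \left(18 + S\right)^{2}$)
$l{\left(O \right)} = -242$ ($l{\left(O \right)} = 329 - 571 = -242$)
$\frac{4905965 + l{\left(I{\left(30 \right)} \right)}}{w{\left(-1840 \right)} - 4057785} = \frac{4905965 - 242}{\left(9 - \left(18 - 1840\right)^{2}\right) - 4057785} = \frac{4905723}{\left(9 - \left(-1822\right)^{2}\right) - 4057785} = \frac{4905723}{\left(9 - 3319684\right) - 4057785} = \frac{4905723}{-3319675 - 4057785} = \frac{4905723}{-7377460} = 4905723 \left(- \frac{1}{7377460}\right) = - \frac{4905723}{7377460}$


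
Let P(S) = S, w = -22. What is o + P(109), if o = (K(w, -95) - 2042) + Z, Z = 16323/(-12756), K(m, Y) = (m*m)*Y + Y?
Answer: -204135457/4252 ≈ -48009.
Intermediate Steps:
K(m, Y) = Y + Y*m² (K(m, Y) = m²*Y + Y = Y*m² + Y = Y + Y*m²)
Z = -5441/4252 (Z = 16323*(-1/12756) = -5441/4252 ≈ -1.2796)
o = -204598925/4252 (o = (-95*(1 + (-22)²) - 2042) - 5441/4252 = (-95*(1 + 484) - 2042) - 5441/4252 = (-95*485 - 2042) - 5441/4252 = (-46075 - 2042) - 5441/4252 = -48117 - 5441/4252 = -204598925/4252 ≈ -48118.)
o + P(109) = -204598925/4252 + 109 = -204135457/4252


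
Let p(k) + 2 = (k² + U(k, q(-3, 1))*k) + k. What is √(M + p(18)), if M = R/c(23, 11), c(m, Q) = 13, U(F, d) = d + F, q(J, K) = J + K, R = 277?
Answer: √109733/13 ≈ 25.482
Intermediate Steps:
U(F, d) = F + d
p(k) = -2 + k + k² + k*(-2 + k) (p(k) = -2 + ((k² + (k + (-3 + 1))*k) + k) = -2 + ((k² + (k - 2)*k) + k) = -2 + ((k² + (-2 + k)*k) + k) = -2 + ((k² + k*(-2 + k)) + k) = -2 + (k + k² + k*(-2 + k)) = -2 + k + k² + k*(-2 + k))
M = 277/13 ≈ 21.308
√(M + p(18)) = √(277/13 + (-2 - 1*18 + 2*18²)) = √(277/13 + (-2 - 18 + 2*324)) = √(277/13 + (-2 - 18 + 648)) = √(277/13 + 628) = √(8441/13) = √109733/13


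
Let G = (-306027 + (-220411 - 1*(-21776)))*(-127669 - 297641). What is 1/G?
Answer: 1/214637795220 ≈ 4.6590e-12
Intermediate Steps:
G = 214637795220 (G = (-306027 + (-220411 + 21776))*(-425310) = (-306027 - 198635)*(-425310) = -504662*(-425310) = 214637795220)
1/G = 1/214637795220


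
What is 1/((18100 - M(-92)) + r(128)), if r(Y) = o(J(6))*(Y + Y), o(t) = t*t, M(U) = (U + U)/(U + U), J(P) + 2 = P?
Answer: 1/22195 ≈ 4.5055e-5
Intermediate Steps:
J(P) = -2 + P
M(U) = 1 (M(U) = (2*U)/((2*U)) = (2*U)*(1/(2*U)) = 1)
o(t) = t**2
r(Y) = 32*Y (r(Y) = (-2 + 6)**2*(Y + Y) = 4**2*(2*Y) = 16*(2*Y) = 32*Y)
1/((18100 - M(-92)) + r(128)) = 1/((18100 - 1*1) + 32*128) = 1/((18100 - 1) + 4096) = 1/(18099 + 4096) = 1/22195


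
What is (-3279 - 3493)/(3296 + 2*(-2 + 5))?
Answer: -3386/1651 ≈ -2.0509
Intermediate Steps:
(-3279 - 3493)/(3296 + 2*(-2 + 5)) = -6772/(3296 + 2*3) = -6772/(3296 + 6) = -6772/3302 = -6772*1/3302 = -3386/1651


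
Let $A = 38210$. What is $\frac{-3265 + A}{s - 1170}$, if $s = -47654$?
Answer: $- \frac{34945}{48824} \approx -0.71573$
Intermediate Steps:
$\frac{-3265 + A}{s - 1170} = \frac{-3265 + 38210}{-47654 - 1170} = \frac{34945}{-47654 - 1170} = \frac{34945}{-48824} = 34945 \left(- \frac{1}{48824}\right) = - \frac{34945}{48824}$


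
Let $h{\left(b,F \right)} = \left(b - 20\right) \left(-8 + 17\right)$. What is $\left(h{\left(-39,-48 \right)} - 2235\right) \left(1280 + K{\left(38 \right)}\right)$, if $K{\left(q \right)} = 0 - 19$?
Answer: $-3487926$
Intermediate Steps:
$h{\left(b,F \right)} = -180 + 9 b$ ($h{\left(b,F \right)} = \left(-20 + b\right) 9 = -180 + 9 b$)
$K{\left(q \right)} = -19$ ($K{\left(q \right)} = 0 - 19 = -19$)
$\left(h{\left(-39,-48 \right)} - 2235\right) \left(1280 + K{\left(38 \right)}\right) = \left(\left(-180 + 9 \left(-39\right)\right) - 2235\right) \left(1280 - 19\right) = \left(\left(-180 - 351\right) - 2235\right) 1261 = \left(-531 - 2235\right) 1261 = \left(-2766\right) 1261 = -3487926$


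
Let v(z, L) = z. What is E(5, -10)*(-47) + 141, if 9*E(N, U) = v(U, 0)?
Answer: 1739/9 ≈ 193.22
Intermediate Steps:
E(N, U) = U/9
E(5, -10)*(-47) + 141 = ((⅑)*(-10))*(-47) + 141 = -10/9*(-47) + 141 = 470/9 + 141 = 1739/9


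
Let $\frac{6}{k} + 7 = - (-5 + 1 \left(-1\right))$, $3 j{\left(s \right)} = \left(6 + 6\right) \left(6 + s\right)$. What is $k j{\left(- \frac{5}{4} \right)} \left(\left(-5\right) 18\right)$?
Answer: $10260$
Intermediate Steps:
$j{\left(s \right)} = 24 + 4 s$ ($j{\left(s \right)} = \frac{\left(6 + 6\right) \left(6 + s\right)}{3} = \frac{12 \left(6 + s\right)}{3} = \frac{72 + 12 s}{3} = 24 + 4 s$)
$k = -6$ ($k = \frac{6}{-7 - \left(-5 + 1 \left(-1\right)\right)} = \frac{6}{-7 - \left(-5 - 1\right)} = \frac{6}{-7 - -6} = \frac{6}{-7 + 6} = \frac{6}{-1} = 6 \left(-1\right) = -6$)
$k j{\left(- \frac{5}{4} \right)} \left(\left(-5\right) 18\right) = - 6 \left(24 + 4 \left(- \frac{5}{4}\right)\right) \left(\left(-5\right) 18\right) = - 6 \left(24 + 4 \left(\left(-5\right) \frac{1}{4}\right)\right) \left(-90\right) = - 6 \left(24 + 4 \left(- \frac{5}{4}\right)\right) \left(-90\right) = - 6 \left(24 - 5\right) \left(-90\right) = \left(-6\right) 19 \left(-90\right) = \left(-114\right) \left(-90\right) = 10260$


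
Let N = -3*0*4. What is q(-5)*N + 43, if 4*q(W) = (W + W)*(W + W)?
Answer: 43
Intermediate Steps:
q(W) = W² (q(W) = ((W + W)*(W + W))/4 = ((2*W)*(2*W))/4 = (4*W²)/4 = W²)
N = 0 (N = 0*4 = 0)
q(-5)*N + 43 = (-5)²*0 + 43 = 25*0 + 43 = 0 + 43 = 43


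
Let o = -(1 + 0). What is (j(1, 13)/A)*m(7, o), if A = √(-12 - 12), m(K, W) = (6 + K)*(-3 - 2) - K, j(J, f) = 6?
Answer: 36*I*√6 ≈ 88.182*I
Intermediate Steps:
o = -1 (o = -1*1 = -1)
m(K, W) = -30 - 6*K (m(K, W) = (6 + K)*(-5) - K = (-30 - 5*K) - K = -30 - 6*K)
A = 2*I*√6 (A = √(-24) = 2*I*√6 ≈ 4.899*I)
(j(1, 13)/A)*m(7, o) = (6/((2*I*√6)))*(-30 - 6*7) = (6*(-I*√6/12))*(-30 - 42) = -I*√6/2*(-72) = 36*I*√6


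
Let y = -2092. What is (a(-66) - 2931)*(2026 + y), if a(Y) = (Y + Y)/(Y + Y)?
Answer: 193380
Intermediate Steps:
a(Y) = 1 (a(Y) = (2*Y)/((2*Y)) = (2*Y)*(1/(2*Y)) = 1)
(a(-66) - 2931)*(2026 + y) = (1 - 2931)*(2026 - 2092) = -2930*(-66) = 193380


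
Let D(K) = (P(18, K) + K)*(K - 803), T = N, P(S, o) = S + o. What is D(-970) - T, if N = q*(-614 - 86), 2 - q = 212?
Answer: 3260706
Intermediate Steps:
q = -210 (q = 2 - 1*212 = 2 - 212 = -210)
N = 147000 (N = -210*(-614 - 86) = -210*(-700) = 147000)
T = 147000
D(K) = (-803 + K)*(18 + 2*K) (D(K) = ((18 + K) + K)*(K - 803) = (18 + 2*K)*(-803 + K) = (-803 + K)*(18 + 2*K))
D(-970) - T = (-14454 - 1588*(-970) + 2*(-970)²) - 1*147000 = (-14454 + 1540360 + 2*940900) - 147000 = (-14454 + 1540360 + 1881800) - 147000 = 3407706 - 147000 = 3260706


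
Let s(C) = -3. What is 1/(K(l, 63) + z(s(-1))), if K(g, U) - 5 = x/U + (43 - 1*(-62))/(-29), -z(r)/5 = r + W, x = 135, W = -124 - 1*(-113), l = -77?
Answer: 203/14925 ≈ 0.013601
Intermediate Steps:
W = -11 (W = -124 + 113 = -11)
z(r) = 55 - 5*r (z(r) = -5*(r - 11) = -5*(-11 + r) = 55 - 5*r)
K(g, U) = 40/29 + 135/U (K(g, U) = 5 + (135/U + (43 - 1*(-62))/(-29)) = 5 + (135/U + (43 + 62)*(-1/29)) = 5 + (135/U + 105*(-1/29)) = 5 + (135/U - 105/29) = 5 + (-105/29 + 135/U) = 40/29 + 135/U)
1/(K(l, 63) + z(s(-1))) = 1/((40/29 + 135/63) + (55 - 5*(-3))) = 1/((40/29 + 135*(1/63)) + (55 + 15)) = 1/((40/29 + 15/7) + 70) = 1/(715/203 + 70) = 1/(14925/203) = 203/14925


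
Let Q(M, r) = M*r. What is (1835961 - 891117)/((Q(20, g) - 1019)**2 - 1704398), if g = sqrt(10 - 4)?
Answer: -627033437628/430445802169 + 38511841440*sqrt(6)/430445802169 ≈ -1.2376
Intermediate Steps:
g = sqrt(6) ≈ 2.4495
(1835961 - 891117)/((Q(20, g) - 1019)**2 - 1704398) = (1835961 - 891117)/((20*sqrt(6) - 1019)**2 - 1704398) = 944844/((-1019 + 20*sqrt(6))**2 - 1704398) = 944844/(-1704398 + (-1019 + 20*sqrt(6))**2)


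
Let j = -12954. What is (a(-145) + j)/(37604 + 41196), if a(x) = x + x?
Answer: -3311/19700 ≈ -0.16807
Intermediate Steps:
a(x) = 2*x
(a(-145) + j)/(37604 + 41196) = (2*(-145) - 12954)/(37604 + 41196) = (-290 - 12954)/78800 = -13244*1/78800 = -3311/19700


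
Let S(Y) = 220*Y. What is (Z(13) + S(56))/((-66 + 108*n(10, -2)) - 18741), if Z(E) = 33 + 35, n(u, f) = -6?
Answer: -12388/19455 ≈ -0.63675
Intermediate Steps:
Z(E) = 68
(Z(13) + S(56))/((-66 + 108*n(10, -2)) - 18741) = (68 + 220*56)/((-66 + 108*(-6)) - 18741) = (68 + 12320)/((-66 - 648) - 18741) = 12388/(-714 - 18741) = 12388/(-19455) = 12388*(-1/19455) = -12388/19455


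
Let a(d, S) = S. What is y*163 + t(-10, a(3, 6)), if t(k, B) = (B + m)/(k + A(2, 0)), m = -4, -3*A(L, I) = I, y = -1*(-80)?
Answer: 65199/5 ≈ 13040.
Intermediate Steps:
y = 80
A(L, I) = -I/3
t(k, B) = (-4 + B)/k (t(k, B) = (B - 4)/(k - ⅓*0) = (-4 + B)/(k + 0) = (-4 + B)/k)
y*163 + t(-10, a(3, 6)) = 80*163 + (-4 + 6)/(-10) = 13040 - ⅒*2 = 13040 - ⅕ = 65199/5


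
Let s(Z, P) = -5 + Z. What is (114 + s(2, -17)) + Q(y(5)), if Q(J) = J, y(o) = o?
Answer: 116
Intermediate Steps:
(114 + s(2, -17)) + Q(y(5)) = (114 + (-5 + 2)) + 5 = (114 - 3) + 5 = 111 + 5 = 116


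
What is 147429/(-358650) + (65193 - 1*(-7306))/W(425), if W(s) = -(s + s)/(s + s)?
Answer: -2889101531/39850 ≈ -72499.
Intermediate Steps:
W(s) = -1 (W(s) = -2*s/(2*s) = -1/(2*s)*2*s = -1*1 = -1)
147429/(-358650) + (65193 - 1*(-7306))/W(425) = 147429/(-358650) + (65193 - 1*(-7306))/(-1) = 147429*(-1/358650) + (65193 + 7306)*(-1) = -16381/39850 + 72499*(-1) = -16381/39850 - 72499 = -2889101531/39850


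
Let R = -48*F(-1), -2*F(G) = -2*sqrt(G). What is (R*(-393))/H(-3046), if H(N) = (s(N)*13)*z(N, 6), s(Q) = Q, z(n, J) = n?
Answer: 4716*I/30153877 ≈ 0.0001564*I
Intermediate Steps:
H(N) = 13*N**2 (H(N) = (N*13)*N = (13*N)*N = 13*N**2)
F(G) = sqrt(G) (F(G) = -(-1)*sqrt(G) = sqrt(G))
R = -48*I ≈ -48.0*I
(R*(-393))/H(-3046) = (-48*I*(-393))/((13*(-3046)**2)) = (18864*I)/((13*9278116)) = (18864*I)/120615508 = (18864*I)*(1/120615508) = 4716*I/30153877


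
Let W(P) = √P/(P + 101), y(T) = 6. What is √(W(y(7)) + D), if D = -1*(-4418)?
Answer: √(50581682 + 107*√6)/107 ≈ 66.468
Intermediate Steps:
W(P) = √P/(101 + P)
D = 4418
√(W(y(7)) + D) = √(√6/(101 + 6) + 4418) = √(√6/107 + 4418) = √(4418 + √6/107)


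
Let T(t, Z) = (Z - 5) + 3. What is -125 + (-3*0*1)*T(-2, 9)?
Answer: -125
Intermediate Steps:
T(t, Z) = -2 + Z (T(t, Z) = (-5 + Z) + 3 = -2 + Z)
-125 + (-3*0*1)*T(-2, 9) = -125 + (-3*0*1)*(-2 + 9) = -125 + (0*1)*7 = -125 + 0*7 = -125 + 0 = -125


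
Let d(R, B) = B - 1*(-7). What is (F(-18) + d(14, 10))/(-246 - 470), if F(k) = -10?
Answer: -7/716 ≈ -0.0097765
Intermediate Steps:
d(R, B) = 7 + B (d(R, B) = B + 7 = 7 + B)
(F(-18) + d(14, 10))/(-246 - 470) = (-10 + (7 + 10))/(-246 - 470) = (-10 + 17)/(-716) = 7*(-1/716) = -7/716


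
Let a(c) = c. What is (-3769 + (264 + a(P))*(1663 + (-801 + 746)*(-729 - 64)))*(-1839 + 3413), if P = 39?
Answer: 21588141910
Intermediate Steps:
(-3769 + (264 + a(P))*(1663 + (-801 + 746)*(-729 - 64)))*(-1839 + 3413) = (-3769 + (264 + 39)*(1663 + (-801 + 746)*(-729 - 64)))*(-1839 + 3413) = (-3769 + 303*(1663 - 55*(-793)))*1574 = (-3769 + 303*(1663 + 43615))*1574 = (-3769 + 303*45278)*1574 = (-3769 + 13719234)*1574 = 13715465*1574 = 21588141910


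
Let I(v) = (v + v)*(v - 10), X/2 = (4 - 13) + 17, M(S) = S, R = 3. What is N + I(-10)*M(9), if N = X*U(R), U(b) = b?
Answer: 3648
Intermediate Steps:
X = 16 (X = 2*((4 - 13) + 17) = 2*(-9 + 17) = 2*8 = 16)
N = 48 (N = 16*3 = 48)
I(v) = 2*v*(-10 + v) (I(v) = (2*v)*(-10 + v) = 2*v*(-10 + v))
N + I(-10)*M(9) = 48 + (2*(-10)*(-10 - 10))*9 = 48 + (2*(-10)*(-20))*9 = 48 + 400*9 = 48 + 3600 = 3648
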